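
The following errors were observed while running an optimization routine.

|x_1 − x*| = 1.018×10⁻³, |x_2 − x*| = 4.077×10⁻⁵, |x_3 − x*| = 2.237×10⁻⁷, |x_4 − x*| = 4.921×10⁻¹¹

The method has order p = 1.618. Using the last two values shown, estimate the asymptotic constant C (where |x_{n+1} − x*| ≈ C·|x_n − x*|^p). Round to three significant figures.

2.83

C ≈ |x_4 − x*| / |x_3 − x*|^1.618
  = 4.921×10⁻¹¹ / (2.237×10⁻⁷)^1.618
  = 4.921×10⁻¹¹ / 1.73684e-11 ≈ 2.8333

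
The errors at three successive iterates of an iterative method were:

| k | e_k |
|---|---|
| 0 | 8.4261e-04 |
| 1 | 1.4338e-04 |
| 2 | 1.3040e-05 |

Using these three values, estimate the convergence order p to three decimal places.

p ≈ ln(e_2/e_1) / ln(e_1/e_0)
  = ln(1.3040e-05/1.4338e-04) / ln(1.4338e-04/8.4261e-04)
  = ln(0.0909471) / ln(0.170162)
  = -2.397477 / -1.771004 ≈ 1.353739

1.354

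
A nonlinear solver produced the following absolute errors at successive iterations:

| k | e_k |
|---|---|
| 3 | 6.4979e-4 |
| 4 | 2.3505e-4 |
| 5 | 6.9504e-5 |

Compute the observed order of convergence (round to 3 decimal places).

1.198

p ≈ ln(e_5/e_4) / ln(e_4/e_3)
  = ln(6.9504e-5/2.3505e-4) / ln(2.3505e-4/6.4979e-4)
  = ln(0.295699) / ln(0.361732)
  = -1.218413 / -1.016852 ≈ 1.198221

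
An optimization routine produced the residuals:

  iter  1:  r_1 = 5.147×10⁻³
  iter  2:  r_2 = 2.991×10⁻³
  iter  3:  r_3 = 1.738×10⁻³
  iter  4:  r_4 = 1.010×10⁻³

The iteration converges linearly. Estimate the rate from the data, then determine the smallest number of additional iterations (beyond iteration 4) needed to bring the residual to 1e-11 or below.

34

Rate ρ ≈ r_4/r_3 = 1.010×10⁻³/1.738×10⁻³ = 0.5811.
After j more steps, r_{4+j} ≈ 1.010×10⁻³·ρ^j; need ρ^j ≤ 1e-11/1.010×10⁻³ = 9.90099e-09.
j ≥ ln(9.90099e-09)/ln(0.5811) = -18.4306/-0.54283 = 33.953.
So 34 more iterations are needed.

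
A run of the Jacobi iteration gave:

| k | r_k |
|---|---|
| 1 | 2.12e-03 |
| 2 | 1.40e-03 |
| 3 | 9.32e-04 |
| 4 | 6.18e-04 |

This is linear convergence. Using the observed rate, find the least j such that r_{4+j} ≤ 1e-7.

22

Rate ρ ≈ r_4/r_3 = 6.18e-04/9.32e-04 = 0.6631.
After j more steps, r_{4+j} ≈ 6.18e-04·ρ^j; need ρ^j ≤ 1e-7/6.18e-04 = 0.000161812.
j ≥ ln(0.000161812)/ln(0.6631) = -8.7291/-0.41083 = 21.247.
So 22 more iterations are needed.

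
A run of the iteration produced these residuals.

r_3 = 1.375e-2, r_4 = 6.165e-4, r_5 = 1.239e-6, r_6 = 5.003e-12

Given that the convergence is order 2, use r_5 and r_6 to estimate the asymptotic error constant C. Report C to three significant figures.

3.26

C ≈ r_6 / r_5^2
  = 5.003e-12 / (1.239e-6)^2
  = 5.003e-12 / 1.53512e-12 ≈ 3.259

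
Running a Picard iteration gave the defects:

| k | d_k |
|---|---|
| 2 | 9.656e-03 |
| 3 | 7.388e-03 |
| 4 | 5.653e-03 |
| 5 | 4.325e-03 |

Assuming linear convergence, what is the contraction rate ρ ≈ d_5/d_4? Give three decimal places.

0.765

ρ ≈ d_5/d_4 = 4.325e-03/5.653e-03 = 0.76508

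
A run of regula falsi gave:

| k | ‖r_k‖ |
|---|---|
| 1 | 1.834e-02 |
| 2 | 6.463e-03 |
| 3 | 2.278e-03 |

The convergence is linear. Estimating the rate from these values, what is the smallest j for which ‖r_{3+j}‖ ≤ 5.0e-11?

17

Rate ρ ≈ ‖r_3‖/‖r_2‖ = 2.278e-03/6.463e-03 = 0.3525.
After j more steps, ‖r_{3+j}‖ ≈ 2.278e-03·ρ^j; need ρ^j ≤ 5.0e-11/2.278e-03 = 2.19491e-08.
j ≥ ln(2.19491e-08)/ln(0.3525) = -17.6345/-1.04270 = 16.912.
So 17 more iterations are needed.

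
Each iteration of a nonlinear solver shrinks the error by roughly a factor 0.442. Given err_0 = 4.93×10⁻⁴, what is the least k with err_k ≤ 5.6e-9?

After k steps, err_k ≈ 4.93×10⁻⁴·0.442^k.
Need 0.442^k ≤ 5.6e-9/4.93×10⁻⁴ = 1.1359e-05.
k ≥ ln(1.1359e-05)/ln(0.442) = -11.3855/-0.81645 = 13.945.
Smallest integer k = 14.

14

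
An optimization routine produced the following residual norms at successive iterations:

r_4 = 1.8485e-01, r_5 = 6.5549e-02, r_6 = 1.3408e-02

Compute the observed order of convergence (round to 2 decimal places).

1.53

p ≈ ln(r_6/r_5) / ln(r_5/r_4)
  = ln(1.3408e-02/6.5549e-02) / ln(6.5549e-02/1.8485e-01)
  = ln(0.204549) / ln(0.354606)
  = -1.58695 / -1.03675 ≈ 1.53070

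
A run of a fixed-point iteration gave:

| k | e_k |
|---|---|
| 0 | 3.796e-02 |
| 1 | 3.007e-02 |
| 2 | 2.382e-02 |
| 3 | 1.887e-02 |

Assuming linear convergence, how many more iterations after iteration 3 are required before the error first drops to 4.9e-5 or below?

26

Rate ρ ≈ e_3/e_2 = 1.887e-02/2.382e-02 = 0.7922.
After j more steps, e_{3+j} ≈ 1.887e-02·ρ^j; need ρ^j ≤ 4.9e-5/1.887e-02 = 0.00259671.
j ≥ ln(0.00259671)/ln(0.7922) = -5.9535/-0.23294 = 25.558.
So 26 more iterations are needed.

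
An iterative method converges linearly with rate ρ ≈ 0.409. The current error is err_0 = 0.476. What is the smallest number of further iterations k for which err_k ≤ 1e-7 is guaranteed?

18

After k steps, err_k ≈ 0.476·0.409^k.
Need 0.409^k ≤ 1e-7/0.476 = 2.10084e-07.
k ≥ ln(2.10084e-07)/ln(0.409) = -15.3758/-0.89404 = 17.198.
Smallest integer k = 18.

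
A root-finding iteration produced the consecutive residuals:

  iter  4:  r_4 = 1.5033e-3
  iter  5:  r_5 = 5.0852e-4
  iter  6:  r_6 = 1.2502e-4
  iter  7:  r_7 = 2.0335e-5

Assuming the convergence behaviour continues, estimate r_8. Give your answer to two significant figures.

First estimate the order: p ≈ ln(r_7/r_6) / ln(r_6/r_5) = ln(2.0335e-5/1.2502e-4)/ln(1.2502e-4/5.0852e-4) = ln(0.162654)/ln(0.245851) ≈ 1.2944.
Then r_8 ≈ r_7·(r_7/r_6)^p = 2.0335e-5·(0.162654)^1.2944 = 2.0335e-5·0.095293 ≈ 1.938e-06.

1.9e-6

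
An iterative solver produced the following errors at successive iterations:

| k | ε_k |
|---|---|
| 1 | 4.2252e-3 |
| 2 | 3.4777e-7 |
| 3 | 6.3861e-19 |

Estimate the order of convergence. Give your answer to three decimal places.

p ≈ ln(ε_3/ε_2) / ln(ε_2/ε_1)
  = ln(6.3861e-19/3.4777e-7) / ln(3.4777e-7/4.2252e-3)
  = ln(1.8363e-12) / ln(8.23085e-05)
  = -27.023268 / -9.405036 ≈ 2.873276

2.873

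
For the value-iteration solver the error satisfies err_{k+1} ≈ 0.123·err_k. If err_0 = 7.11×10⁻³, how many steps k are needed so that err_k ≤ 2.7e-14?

After k steps, err_k ≈ 7.11×10⁻³·0.123^k.
Need 0.123^k ≤ 2.7e-14/7.11×10⁻³ = 3.79747e-12.
k ≥ ln(3.79747e-12)/ln(0.123) = -26.2967/-2.09557 = 12.549.
Smallest integer k = 13.

13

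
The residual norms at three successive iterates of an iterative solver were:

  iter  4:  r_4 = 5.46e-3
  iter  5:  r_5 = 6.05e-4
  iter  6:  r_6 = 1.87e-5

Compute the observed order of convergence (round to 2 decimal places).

1.58

p ≈ ln(r_6/r_5) / ln(r_5/r_4)
  = ln(1.87e-5/6.05e-4) / ln(6.05e-4/5.46e-3)
  = ln(0.0309091) / ln(0.110806)
  = -3.47670 / -2.19997 ≈ 1.58034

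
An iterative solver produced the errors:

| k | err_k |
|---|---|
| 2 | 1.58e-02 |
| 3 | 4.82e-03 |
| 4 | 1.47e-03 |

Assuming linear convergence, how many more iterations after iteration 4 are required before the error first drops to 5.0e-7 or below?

Rate ρ ≈ err_4/err_3 = 1.47e-03/4.82e-03 = 0.3050.
After j more steps, err_{4+j} ≈ 1.47e-03·ρ^j; need ρ^j ≤ 5.0e-7/1.47e-03 = 0.000340136.
j ≥ ln(0.000340136)/ln(0.3050) = -7.9862/-1.18744 = 6.726.
So 7 more iterations are needed.

7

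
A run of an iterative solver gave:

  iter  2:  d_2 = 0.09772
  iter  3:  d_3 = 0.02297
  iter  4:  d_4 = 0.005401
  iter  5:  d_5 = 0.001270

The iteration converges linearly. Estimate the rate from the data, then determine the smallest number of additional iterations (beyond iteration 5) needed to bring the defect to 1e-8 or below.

Rate ρ ≈ d_5/d_4 = 0.001270/0.005401 = 0.2351.
After j more steps, d_{5+j} ≈ 0.001270·ρ^j; need ρ^j ≤ 1e-8/0.001270 = 7.87402e-06.
j ≥ ln(7.87402e-06)/ln(0.2351) = -11.7519/-1.44774 = 8.117.
So 9 more iterations are needed.

9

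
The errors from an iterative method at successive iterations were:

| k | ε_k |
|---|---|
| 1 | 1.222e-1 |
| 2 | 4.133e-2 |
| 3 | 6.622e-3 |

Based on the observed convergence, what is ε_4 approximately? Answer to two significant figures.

First estimate the order: p ≈ ln(ε_3/ε_2) / ln(ε_2/ε_1) = ln(6.622e-3/4.133e-2)/ln(4.133e-2/1.222e-1) = ln(0.160223)/ln(0.338216) ≈ 1.6892.
Then ε_4 ≈ ε_3·(ε_3/ε_2)^p = 6.622e-3·(0.160223)^1.6892 = 6.622e-3·0.0453546 ≈ 0.0003003.

3.0e-4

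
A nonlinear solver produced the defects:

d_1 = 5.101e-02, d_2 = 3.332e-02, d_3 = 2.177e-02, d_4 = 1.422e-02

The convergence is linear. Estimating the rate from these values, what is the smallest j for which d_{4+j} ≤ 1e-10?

Rate ρ ≈ d_4/d_3 = 1.422e-02/2.177e-02 = 0.6532.
After j more steps, d_{4+j} ≈ 1.422e-02·ρ^j; need ρ^j ≤ 1e-10/1.422e-02 = 7.03235e-09.
j ≥ ln(7.03235e-09)/ln(0.6532) = -18.7727/-0.42587 = 44.081.
So 45 more iterations are needed.

45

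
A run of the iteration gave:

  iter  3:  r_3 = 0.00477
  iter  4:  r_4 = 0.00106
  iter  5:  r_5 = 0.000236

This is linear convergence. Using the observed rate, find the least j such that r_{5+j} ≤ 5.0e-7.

Rate ρ ≈ r_5/r_4 = 0.000236/0.00106 = 0.2226.
After j more steps, r_{5+j} ≈ 0.000236·ρ^j; need ρ^j ≤ 5.0e-7/0.000236 = 0.00211864.
j ≥ ln(0.00211864)/ln(0.2226) = -6.1570/-1.50238 = 4.098.
So 5 more iterations are needed.

5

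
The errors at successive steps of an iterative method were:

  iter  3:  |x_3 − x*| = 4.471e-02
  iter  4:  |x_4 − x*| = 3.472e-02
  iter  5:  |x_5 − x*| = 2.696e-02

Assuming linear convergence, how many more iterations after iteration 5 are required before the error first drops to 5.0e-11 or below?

Rate ρ ≈ |x_5 − x*|/|x_4 − x*| = 2.696e-02/3.472e-02 = 0.7765.
After j more steps, |x_{5+j} − x*| ≈ 2.696e-02·ρ^j; need ρ^j ≤ 5.0e-11/2.696e-02 = 1.8546e-09.
j ≥ ln(1.8546e-09)/ln(0.7765) = -20.1056/-0.25296 = 79.481.
So 80 more iterations are needed.

80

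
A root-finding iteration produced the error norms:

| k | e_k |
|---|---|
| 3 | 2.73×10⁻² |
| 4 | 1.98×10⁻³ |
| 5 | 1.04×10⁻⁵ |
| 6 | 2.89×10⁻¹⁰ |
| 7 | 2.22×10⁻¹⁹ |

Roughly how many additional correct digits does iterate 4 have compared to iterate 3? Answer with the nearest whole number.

Digits gained ≈ log₁₀(e_3/e_4) = log₁₀(2.73×10⁻²/1.98×10⁻³) = log₁₀(13.7879) ≈ 1.139.

1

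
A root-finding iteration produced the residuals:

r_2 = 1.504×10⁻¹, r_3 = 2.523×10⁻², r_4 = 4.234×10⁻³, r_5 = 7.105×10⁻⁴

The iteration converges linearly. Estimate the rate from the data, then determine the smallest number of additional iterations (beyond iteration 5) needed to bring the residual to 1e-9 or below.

8

Rate ρ ≈ r_5/r_4 = 7.105×10⁻⁴/4.234×10⁻³ = 0.1678.
After j more steps, r_{5+j} ≈ 7.105×10⁻⁴·ρ^j; need ρ^j ≤ 1e-9/7.105×10⁻⁴ = 1.40746e-06.
j ≥ ln(1.40746e-06)/ln(0.1678) = -13.4737/-1.78498 = 7.548.
So 8 more iterations are needed.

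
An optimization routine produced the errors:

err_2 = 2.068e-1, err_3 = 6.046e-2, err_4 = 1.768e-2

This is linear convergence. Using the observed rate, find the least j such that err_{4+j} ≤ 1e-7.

10

Rate ρ ≈ err_4/err_3 = 1.768e-2/6.046e-2 = 0.2924.
After j more steps, err_{4+j} ≈ 1.768e-2·ρ^j; need ρ^j ≤ 1e-7/1.768e-2 = 5.65611e-06.
j ≥ ln(5.65611e-06)/ln(0.2924) = -12.0828/-1.22963 = 9.826.
So 10 more iterations are needed.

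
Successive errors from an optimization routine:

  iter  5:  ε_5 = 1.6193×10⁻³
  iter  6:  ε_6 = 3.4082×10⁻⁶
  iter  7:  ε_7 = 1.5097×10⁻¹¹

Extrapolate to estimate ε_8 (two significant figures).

First estimate the order: p ≈ ln(ε_7/ε_6) / ln(ε_6/ε_5) = ln(1.5097×10⁻¹¹/3.4082×10⁻⁶)/ln(3.4082×10⁻⁶/1.6193×10⁻³) = ln(4.42961e-06)/ln(0.00210474) ≈ 2.0000.
Then ε_8 ≈ ε_7·(ε_7/ε_6)^p = 1.5097×10⁻¹¹·(4.42961e-06)^2.0000 = 1.5097×10⁻¹¹·1.96214e-11 ≈ 2.962e-22.

3.0e-22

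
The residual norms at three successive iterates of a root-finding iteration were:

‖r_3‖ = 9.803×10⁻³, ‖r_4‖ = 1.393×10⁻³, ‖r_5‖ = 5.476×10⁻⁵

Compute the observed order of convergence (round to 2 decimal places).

1.66

p ≈ ln(‖r_5‖/‖r_4‖) / ln(‖r_4‖/‖r_3‖)
  = ln(5.476×10⁻⁵/1.393×10⁻³) / ln(1.393×10⁻³/9.803×10⁻³)
  = ln(0.0393108) / ln(0.142099)
  = -3.23626 / -1.95123 ≈ 1.65857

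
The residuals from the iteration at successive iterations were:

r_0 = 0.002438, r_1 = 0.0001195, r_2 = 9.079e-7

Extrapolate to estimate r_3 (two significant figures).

First estimate the order: p ≈ ln(r_2/r_1) / ln(r_1/r_0) = ln(9.079e-7/0.0001195)/ln(0.0001195/0.002438) = ln(0.00759749)/ln(0.0490156) ≈ 1.6182.
Then r_3 ≈ r_2·(r_2/r_1)^p = 9.079e-7·(0.00759749)^1.6182 = 9.079e-7·0.000371964 ≈ 3.377e-10.

3.4e-10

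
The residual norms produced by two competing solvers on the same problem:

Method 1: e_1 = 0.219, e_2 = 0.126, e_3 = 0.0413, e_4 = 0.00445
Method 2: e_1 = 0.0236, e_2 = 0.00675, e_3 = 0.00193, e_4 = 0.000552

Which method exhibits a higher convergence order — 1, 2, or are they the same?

1

Method 1: p ≈ ln(0.00445/0.0413)/ln(0.0413/0.126) ≈ 2.00.
Method 2: p ≈ ln(0.000552/0.00193)/ln(0.00193/0.00675) ≈ 1.00.
Method 1 has the higher order (≈2.0 vs ≈1.0).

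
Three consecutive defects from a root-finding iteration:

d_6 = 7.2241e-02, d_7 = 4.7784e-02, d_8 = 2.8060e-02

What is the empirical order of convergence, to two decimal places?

1.29

p ≈ ln(d_8/d_7) / ln(d_7/d_6)
  = ln(2.8060e-02/4.7784e-02) / ln(4.7784e-02/7.2241e-02)
  = ln(0.587226) / ln(0.661453)
  = -0.53235 / -0.41332 ≈ 1.28799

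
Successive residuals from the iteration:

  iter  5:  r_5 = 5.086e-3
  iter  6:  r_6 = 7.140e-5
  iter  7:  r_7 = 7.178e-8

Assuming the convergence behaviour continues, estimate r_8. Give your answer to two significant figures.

First estimate the order: p ≈ ln(r_7/r_6) / ln(r_6/r_5) = ln(7.178e-8/7.140e-5)/ln(7.140e-5/5.086e-3) = ln(0.00100532)/ln(0.0140385) ≈ 1.6180.
Then r_8 ≈ r_7·(r_7/r_6)^p = 7.178e-8·(0.00100532)^1.6180 = 7.178e-8·1.41165e-05 ≈ 1.013e-12.

1.0e-12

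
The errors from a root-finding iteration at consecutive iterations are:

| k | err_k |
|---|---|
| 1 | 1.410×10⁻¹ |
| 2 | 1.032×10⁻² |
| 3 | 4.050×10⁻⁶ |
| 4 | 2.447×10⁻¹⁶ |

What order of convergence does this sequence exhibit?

Consecutive ratios: err_4/err_3 = 2.447×10⁻¹⁶/4.050×10⁻⁶ = 6.04198e-11, err_3/err_2 = 4.050×10⁻⁶/1.032×10⁻² = 0.000392442.
p ≈ ln(6.04198e-11)/ln(0.000392442) = -23.5297/-7.8431 ≈ 3.00.
So the convergence is cubic (order 3).

3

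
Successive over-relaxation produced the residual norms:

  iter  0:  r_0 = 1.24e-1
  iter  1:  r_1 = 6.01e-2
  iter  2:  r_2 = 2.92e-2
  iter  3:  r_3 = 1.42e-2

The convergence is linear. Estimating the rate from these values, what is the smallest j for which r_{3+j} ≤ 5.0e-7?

15

Rate ρ ≈ r_3/r_2 = 1.42e-2/2.92e-2 = 0.4863.
After j more steps, r_{3+j} ≈ 1.42e-2·ρ^j; need ρ^j ≤ 5.0e-7/1.42e-2 = 3.52113e-05.
j ≥ ln(3.52113e-05)/ln(0.4863) = -10.2541/-0.72093 = 14.223.
So 15 more iterations are needed.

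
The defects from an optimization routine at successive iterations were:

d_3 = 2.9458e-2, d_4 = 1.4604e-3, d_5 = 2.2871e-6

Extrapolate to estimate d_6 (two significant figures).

First estimate the order: p ≈ ln(d_5/d_4) / ln(d_4/d_3) = ln(2.2871e-6/1.4604e-3)/ln(1.4604e-3/2.9458e-2) = ln(0.00156608)/ln(0.0495757) ≈ 2.1500.
Then d_6 ≈ d_5·(d_5/d_4)^p = 2.2871e-6·(0.00156608)^2.1500 = 2.2871e-6·9.30786e-07 ≈ 2.129e-12.

2.1e-12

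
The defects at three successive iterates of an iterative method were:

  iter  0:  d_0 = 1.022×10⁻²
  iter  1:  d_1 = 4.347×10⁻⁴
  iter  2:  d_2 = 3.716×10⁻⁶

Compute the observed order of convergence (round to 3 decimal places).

p ≈ ln(d_2/d_1) / ln(d_1/d_0)
  = ln(3.716×10⁻⁶/4.347×10⁻⁴) / ln(4.347×10⁻⁴/1.022×10⁻²)
  = ln(0.00854842) / ln(0.0425342)
  = -4.762009 / -3.157447 ≈ 1.508183

1.508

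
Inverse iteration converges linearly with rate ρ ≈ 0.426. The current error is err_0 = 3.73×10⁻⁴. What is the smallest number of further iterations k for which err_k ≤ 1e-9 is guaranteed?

After k steps, err_k ≈ 3.73×10⁻⁴·0.426^k.
Need 0.426^k ≤ 1e-9/3.73×10⁻⁴ = 2.68097e-06.
k ≥ ln(2.68097e-06)/ln(0.426) = -12.8293/-0.85332 = 15.035.
Smallest integer k = 16.

16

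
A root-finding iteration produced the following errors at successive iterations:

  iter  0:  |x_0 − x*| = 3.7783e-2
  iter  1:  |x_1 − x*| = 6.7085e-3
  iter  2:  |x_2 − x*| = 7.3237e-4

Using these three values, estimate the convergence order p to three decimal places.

1.281

p ≈ ln(|x_2 − x*|/|x_1 − x*|) / ln(|x_1 − x*|/|x_0 − x*|)
  = ln(7.3237e-4/6.7085e-3) / ln(6.7085e-3/3.7783e-2)
  = ln(0.10917) / ln(0.177553)
  = -2.214849 / -1.728486 ≈ 1.281381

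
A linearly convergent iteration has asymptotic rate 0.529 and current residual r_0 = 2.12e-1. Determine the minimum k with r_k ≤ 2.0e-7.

After k steps, r_k ≈ 2.12e-1·0.529^k.
Need 0.529^k ≤ 2.0e-7/2.12e-1 = 9.43396e-07.
k ≥ ln(9.43396e-07)/ln(0.529) = -13.8738/-0.63677 = 21.788.
Smallest integer k = 22.

22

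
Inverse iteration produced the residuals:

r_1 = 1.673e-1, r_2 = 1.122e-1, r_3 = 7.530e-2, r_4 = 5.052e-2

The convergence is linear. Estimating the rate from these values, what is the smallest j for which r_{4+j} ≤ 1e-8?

Rate ρ ≈ r_4/r_3 = 5.052e-2/7.530e-2 = 0.6709.
After j more steps, r_{4+j} ≈ 5.052e-2·ρ^j; need ρ^j ≤ 1e-8/5.052e-2 = 1.97941e-07.
j ≥ ln(1.97941e-07)/ln(0.6709) = -15.4353/-0.39914 = 38.671.
So 39 more iterations are needed.

39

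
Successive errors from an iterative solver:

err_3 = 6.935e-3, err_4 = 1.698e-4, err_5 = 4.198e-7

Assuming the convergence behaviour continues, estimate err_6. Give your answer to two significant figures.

2.5e-11

First estimate the order: p ≈ ln(err_5/err_4) / ln(err_4/err_3) = ln(4.198e-7/1.698e-4)/ln(1.698e-4/6.935e-3) = ln(0.00247232)/ln(0.0244845) ≈ 1.6181.
Then err_6 ≈ err_5·(err_5/err_4)^p = 4.198e-7·(0.00247232)^1.6181 = 4.198e-7·6.05038e-05 ≈ 2.54e-11.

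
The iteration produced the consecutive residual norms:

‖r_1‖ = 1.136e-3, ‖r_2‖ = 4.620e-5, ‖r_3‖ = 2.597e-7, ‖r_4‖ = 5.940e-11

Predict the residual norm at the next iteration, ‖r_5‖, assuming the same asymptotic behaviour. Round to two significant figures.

First estimate the order: p ≈ ln(‖r_4‖/‖r_3‖) / ln(‖r_3‖/‖r_2‖) = ln(5.940e-11/2.597e-7)/ln(2.597e-7/4.620e-5) = ln(0.000228725)/ln(0.00562121) ≈ 1.6180.
Then ‖r_5‖ ≈ ‖r_4‖·(‖r_4‖/‖r_3‖)^p = 5.940e-11·(0.000228725)^1.6180 = 5.940e-11·1.28638e-06 ≈ 7.641e-17.

7.6e-17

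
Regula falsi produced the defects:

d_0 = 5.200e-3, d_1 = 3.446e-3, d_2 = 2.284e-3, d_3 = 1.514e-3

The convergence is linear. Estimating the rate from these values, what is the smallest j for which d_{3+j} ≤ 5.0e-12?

Rate ρ ≈ d_3/d_2 = 1.514e-3/2.284e-3 = 0.6629.
After j more steps, d_{3+j} ≈ 1.514e-3·ρ^j; need ρ^j ≤ 5.0e-12/1.514e-3 = 3.30251e-09.
j ≥ ln(3.30251e-09)/ln(0.6629) = -19.5286/-0.41113 = 47.500.
So 48 more iterations are needed.

48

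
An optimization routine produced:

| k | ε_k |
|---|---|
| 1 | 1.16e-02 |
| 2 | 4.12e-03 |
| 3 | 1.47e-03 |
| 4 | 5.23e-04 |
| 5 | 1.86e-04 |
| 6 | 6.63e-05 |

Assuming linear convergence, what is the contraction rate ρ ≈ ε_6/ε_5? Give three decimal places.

0.356

ρ ≈ ε_6/ε_5 = 6.63e-05/1.86e-04 = 0.35645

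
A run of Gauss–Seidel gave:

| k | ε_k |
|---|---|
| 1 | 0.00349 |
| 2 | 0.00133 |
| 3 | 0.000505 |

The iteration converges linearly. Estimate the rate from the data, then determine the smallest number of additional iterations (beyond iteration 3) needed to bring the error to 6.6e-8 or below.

10

Rate ρ ≈ ε_3/ε_2 = 0.000505/0.00133 = 0.3797.
After j more steps, ε_{3+j} ≈ 0.000505·ρ^j; need ρ^j ≤ 6.6e-8/0.000505 = 0.000130693.
j ≥ ln(0.000130693)/ln(0.3797) = -8.9427/-0.96837 = 9.235.
So 10 more iterations are needed.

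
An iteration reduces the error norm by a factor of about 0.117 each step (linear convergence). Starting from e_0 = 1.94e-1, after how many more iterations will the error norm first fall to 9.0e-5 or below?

4

After k steps, e_k ≈ 1.94e-1·0.117^k.
Need 0.117^k ≤ 9.0e-5/1.94e-1 = 0.000463918.
k ≥ ln(0.000463918)/ln(0.117) = -7.6758/-2.14558 = 3.577.
Smallest integer k = 4.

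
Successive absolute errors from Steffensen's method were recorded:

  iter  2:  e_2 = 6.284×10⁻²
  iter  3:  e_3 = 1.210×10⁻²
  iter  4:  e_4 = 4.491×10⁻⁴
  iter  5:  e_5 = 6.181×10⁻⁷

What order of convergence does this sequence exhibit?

Consecutive ratios: e_5/e_4 = 6.181×10⁻⁷/4.491×10⁻⁴ = 0.00137631, e_4/e_3 = 4.491×10⁻⁴/1.210×10⁻² = 0.0371157.
p ≈ ln(0.00137631)/ln(0.0371157) = -6.5884/-3.2937 ≈ 2.00.
So the convergence is quadratic (order 2).

2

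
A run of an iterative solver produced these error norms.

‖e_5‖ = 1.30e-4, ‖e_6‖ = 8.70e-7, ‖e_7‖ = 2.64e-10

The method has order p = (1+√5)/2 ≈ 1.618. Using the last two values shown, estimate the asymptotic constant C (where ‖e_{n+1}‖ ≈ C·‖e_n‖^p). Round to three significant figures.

1.69

C ≈ ‖e_7‖ / ‖e_6‖^1.618
  = 2.64e-10 / (8.70e-7)^1.618
  = 2.64e-10 / 1.56366e-10 ≈ 1.6883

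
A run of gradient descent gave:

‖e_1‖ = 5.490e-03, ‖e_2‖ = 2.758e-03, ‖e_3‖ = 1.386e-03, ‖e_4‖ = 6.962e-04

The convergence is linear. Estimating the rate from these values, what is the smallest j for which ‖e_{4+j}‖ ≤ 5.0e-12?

Rate ρ ≈ ‖e_4‖/‖e_3‖ = 6.962e-04/1.386e-03 = 0.5023.
After j more steps, ‖e_{4+j}‖ ≈ 6.962e-04·ρ^j; need ρ^j ≤ 5.0e-12/6.962e-04 = 7.18184e-09.
j ≥ ln(7.18184e-09)/ln(0.5023) = -18.7517/-0.68856 = 27.233.
So 28 more iterations are needed.

28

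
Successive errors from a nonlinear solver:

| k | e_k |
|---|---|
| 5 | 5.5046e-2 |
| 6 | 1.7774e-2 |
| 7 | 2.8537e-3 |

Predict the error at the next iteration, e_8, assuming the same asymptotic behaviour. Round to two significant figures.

1.5e-4

First estimate the order: p ≈ ln(e_7/e_6) / ln(e_6/e_5) = ln(2.8537e-3/1.7774e-2)/ln(1.7774e-2/5.5046e-2) = ln(0.160555)/ln(0.322894) ≈ 1.6181.
Then e_8 ≈ e_7·(e_7/e_6)^p = 2.8537e-3·(0.160555)^1.6181 = 2.8537e-3·0.0518346 ≈ 0.0001479.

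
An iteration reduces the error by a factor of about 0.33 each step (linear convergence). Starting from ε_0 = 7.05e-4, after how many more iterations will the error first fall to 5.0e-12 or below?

17

After k steps, ε_k ≈ 7.05e-4·0.33^k.
Need 0.33^k ≤ 5.0e-12/7.05e-4 = 7.0922e-09.
k ≥ ln(7.0922e-09)/ln(0.33) = -18.7643/-1.10866 = 16.925.
Smallest integer k = 17.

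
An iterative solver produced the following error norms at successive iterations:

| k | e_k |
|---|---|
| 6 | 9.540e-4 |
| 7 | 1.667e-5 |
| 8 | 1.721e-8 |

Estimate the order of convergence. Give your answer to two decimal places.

p ≈ ln(e_8/e_7) / ln(e_7/e_6)
  = ln(1.721e-8/1.667e-5) / ln(1.667e-5/9.540e-4)
  = ln(0.00103239) / ln(0.0174738)
  = -6.87588 / -4.04705 ≈ 1.69899

1.70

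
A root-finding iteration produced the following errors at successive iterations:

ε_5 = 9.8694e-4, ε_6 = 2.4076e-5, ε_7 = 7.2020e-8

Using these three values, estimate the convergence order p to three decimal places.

p ≈ ln(ε_7/ε_6) / ln(ε_6/ε_5)
  = ln(7.2020e-8/2.4076e-5) / ln(2.4076e-5/9.8694e-4)
  = ln(0.00299136) / ln(0.0243946)
  = -5.812027 / -3.713393 ≈ 1.565153

1.565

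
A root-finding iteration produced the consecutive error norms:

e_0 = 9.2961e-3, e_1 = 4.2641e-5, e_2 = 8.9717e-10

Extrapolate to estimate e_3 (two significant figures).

4.0e-19

First estimate the order: p ≈ ln(e_2/e_1) / ln(e_1/e_0) = ln(8.9717e-10/4.2641e-5)/ln(4.2641e-5/9.2961e-3) = ln(2.10401e-05)/ln(0.00458698) ≈ 2.0000.
Then e_3 ≈ e_2·(e_2/e_1)^p = 8.9717e-10·(2.10401e-05)^2.0000 = 8.9717e-10·4.42686e-10 ≈ 3.972e-19.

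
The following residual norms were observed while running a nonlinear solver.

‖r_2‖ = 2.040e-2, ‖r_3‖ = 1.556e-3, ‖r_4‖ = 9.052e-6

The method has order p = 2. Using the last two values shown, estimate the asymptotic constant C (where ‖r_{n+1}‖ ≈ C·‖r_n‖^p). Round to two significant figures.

C ≈ ‖r_4‖ / ‖r_3‖^2
  = 9.052e-6 / (1.556e-3)^2
  = 9.052e-6 / 2.42114e-06 ≈ 3.7387

3.7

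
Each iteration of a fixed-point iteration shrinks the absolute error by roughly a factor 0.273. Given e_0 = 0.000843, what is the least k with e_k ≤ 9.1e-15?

20

After k steps, e_k ≈ 0.000843·0.273^k.
Need 0.273^k ≤ 9.1e-15/0.000843 = 1.07948e-11.
k ≥ ln(1.07948e-11)/ln(0.273) = -25.2520/-1.29828 = 19.450.
Smallest integer k = 20.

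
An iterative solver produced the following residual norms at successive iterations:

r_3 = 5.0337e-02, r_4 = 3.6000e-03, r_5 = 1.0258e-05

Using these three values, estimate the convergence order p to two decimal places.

2.22

p ≈ ln(r_5/r_4) / ln(r_4/r_3)
  = ln(1.0258e-05/3.6000e-03) / ln(3.6000e-03/5.0337e-02)
  = ln(0.00284944) / ln(0.071518)
  = -5.86063 / -2.63781 ≈ 2.22178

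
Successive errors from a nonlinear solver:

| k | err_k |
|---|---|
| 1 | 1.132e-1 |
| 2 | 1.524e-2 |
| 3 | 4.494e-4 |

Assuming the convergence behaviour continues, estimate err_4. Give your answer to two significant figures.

First estimate the order: p ≈ ln(err_3/err_2) / ln(err_2/err_1) = ln(4.494e-4/1.524e-2)/ln(1.524e-2/1.132e-1) = ln(0.0294882)/ln(0.134629) ≈ 1.7573.
Then err_4 ≈ err_3·(err_3/err_2)^p = 4.494e-4·(0.0294882)^1.7573 = 4.494e-4·0.00204509 ≈ 9.191e-07.

9.2e-7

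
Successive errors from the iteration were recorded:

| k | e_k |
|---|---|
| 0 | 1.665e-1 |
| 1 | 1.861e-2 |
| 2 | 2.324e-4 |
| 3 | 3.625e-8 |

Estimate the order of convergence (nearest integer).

Consecutive ratios: e_3/e_2 = 3.625e-8/2.324e-4 = 0.000155981, e_2/e_1 = 2.324e-4/1.861e-2 = 0.0124879.
p ≈ ln(0.000155981)/ln(0.0124879) = -8.7658/-4.3830 ≈ 2.00.
So the convergence is quadratic (order 2).

2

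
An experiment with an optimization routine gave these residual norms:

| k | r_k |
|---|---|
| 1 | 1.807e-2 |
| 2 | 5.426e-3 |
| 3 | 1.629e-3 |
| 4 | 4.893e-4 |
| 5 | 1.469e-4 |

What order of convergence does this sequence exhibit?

Consecutive ratios: r_5/r_4 = 1.469e-4/4.893e-4 = 0.300225, r_4/r_3 = 4.893e-4/1.629e-3 = 0.300368.
p ≈ ln(0.300225)/ln(0.300368) = -1.2032/-1.2027 ≈ 1.00.
So the convergence is linear (order 1).

1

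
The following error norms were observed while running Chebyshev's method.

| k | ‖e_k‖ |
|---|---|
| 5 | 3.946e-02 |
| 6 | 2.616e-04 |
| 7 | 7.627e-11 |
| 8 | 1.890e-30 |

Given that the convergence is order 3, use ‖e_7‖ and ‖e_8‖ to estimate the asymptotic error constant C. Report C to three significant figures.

4.26

C ≈ ‖e_8‖ / ‖e_7‖^3
  = 1.890e-30 / (7.627e-11)^3
  = 1.890e-30 / 4.43671e-31 ≈ 4.2599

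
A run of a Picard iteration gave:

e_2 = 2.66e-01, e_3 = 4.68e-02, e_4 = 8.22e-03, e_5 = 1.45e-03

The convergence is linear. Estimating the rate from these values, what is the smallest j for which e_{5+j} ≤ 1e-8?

Rate ρ ≈ e_5/e_4 = 1.45e-03/8.22e-03 = 0.1764.
After j more steps, e_{5+j} ≈ 1.45e-03·ρ^j; need ρ^j ≤ 1e-8/1.45e-03 = 6.89655e-06.
j ≥ ln(6.89655e-06)/ln(0.1764) = -11.8845/-1.73500 = 6.850.
So 7 more iterations are needed.

7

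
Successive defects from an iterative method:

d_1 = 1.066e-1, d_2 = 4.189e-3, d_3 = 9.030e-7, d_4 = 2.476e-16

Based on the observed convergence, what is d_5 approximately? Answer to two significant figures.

2.9e-41

First estimate the order: p ≈ ln(d_4/d_3) / ln(d_3/d_2) = ln(2.476e-16/9.030e-7)/ln(9.030e-7/4.189e-3) = ln(2.74197e-10)/ln(0.000215565) ≈ 2.6080.
Then d_5 ≈ d_4·(d_4/d_3)^p = 2.476e-16·(2.74197e-10)^2.6080 = 2.476e-16·1.1547e-25 ≈ 2.859e-41.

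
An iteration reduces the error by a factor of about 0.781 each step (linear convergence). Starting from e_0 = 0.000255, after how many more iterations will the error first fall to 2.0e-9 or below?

48

After k steps, e_k ≈ 0.000255·0.781^k.
Need 0.781^k ≤ 2.0e-9/0.000255 = 7.84314e-06.
k ≥ ln(7.84314e-06)/ln(0.781) = -11.7559/-0.24718 = 47.560.
Smallest integer k = 48.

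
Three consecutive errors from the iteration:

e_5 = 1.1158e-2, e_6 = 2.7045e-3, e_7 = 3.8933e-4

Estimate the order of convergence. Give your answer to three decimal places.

p ≈ ln(e_7/e_6) / ln(e_6/e_5)
  = ln(3.8933e-4/2.7045e-3) / ln(2.7045e-3/1.1158e-2)
  = ln(0.143956) / ln(0.242382)
  = -1.938248 / -1.417240 ≈ 1.367622

1.368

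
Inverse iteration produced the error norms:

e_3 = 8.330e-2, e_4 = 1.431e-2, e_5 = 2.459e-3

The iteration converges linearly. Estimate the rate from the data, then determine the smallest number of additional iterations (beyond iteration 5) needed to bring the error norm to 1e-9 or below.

9

Rate ρ ≈ e_5/e_4 = 2.459e-3/1.431e-2 = 0.1718.
After j more steps, e_{5+j} ≈ 2.459e-3·ρ^j; need ρ^j ≤ 1e-9/2.459e-3 = 4.06669e-07.
j ≥ ln(4.06669e-07)/ln(0.1718) = -14.7153/-1.76142 = 8.354.
So 9 more iterations are needed.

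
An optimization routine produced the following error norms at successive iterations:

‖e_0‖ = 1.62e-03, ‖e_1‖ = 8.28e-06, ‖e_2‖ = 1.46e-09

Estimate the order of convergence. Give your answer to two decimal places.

p ≈ ln(‖e_2‖/‖e_1‖) / ln(‖e_1‖/‖e_0‖)
  = ln(1.46e-09/8.28e-06) / ln(8.28e-06/1.62e-03)
  = ln(0.000176329) / ln(0.00511111)
  = -8.64316 / -5.27634 ≈ 1.63810

1.64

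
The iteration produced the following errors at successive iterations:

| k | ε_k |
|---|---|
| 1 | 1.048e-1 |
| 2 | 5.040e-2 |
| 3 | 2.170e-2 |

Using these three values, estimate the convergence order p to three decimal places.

1.151

p ≈ ln(ε_3/ε_2) / ln(ε_2/ε_1)
  = ln(2.170e-2/5.040e-2) / ln(5.040e-2/1.048e-1)
  = ln(0.430556) / ln(0.480916)
  = -0.842678 / -0.732063 ≈ 1.151100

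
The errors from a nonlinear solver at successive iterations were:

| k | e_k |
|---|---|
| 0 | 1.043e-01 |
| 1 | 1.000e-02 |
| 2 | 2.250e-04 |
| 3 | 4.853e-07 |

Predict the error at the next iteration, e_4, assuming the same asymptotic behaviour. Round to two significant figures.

2.4e-11

First estimate the order: p ≈ ln(e_3/e_2) / ln(e_2/e_1) = ln(4.853e-07/2.250e-04)/ln(2.250e-04/1.000e-02) = ln(0.00215689)/ln(0.0225) ≈ 1.6180.
Then e_4 ≈ e_3·(e_3/e_2)^p = 4.853e-07·(0.00215689)^1.6180 = 4.853e-07·4.85438e-05 ≈ 2.356e-11.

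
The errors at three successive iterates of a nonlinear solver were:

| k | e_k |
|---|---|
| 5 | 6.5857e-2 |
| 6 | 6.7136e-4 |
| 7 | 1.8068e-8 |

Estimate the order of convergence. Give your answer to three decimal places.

2.295

p ≈ ln(e_7/e_6) / ln(e_6/e_5)
  = ln(1.8068e-8/6.7136e-4) / ln(6.7136e-4/6.5857e-2)
  = ln(2.69125e-05) / ln(0.0101942)
  = -10.522920 / -4.585936 ≈ 2.294607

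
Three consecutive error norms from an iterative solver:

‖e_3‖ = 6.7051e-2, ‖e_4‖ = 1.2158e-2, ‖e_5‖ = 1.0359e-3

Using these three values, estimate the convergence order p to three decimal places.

1.442

p ≈ ln(‖e_5‖/‖e_4‖) / ln(‖e_4‖/‖e_3‖)
  = ln(1.0359e-3/1.2158e-2) / ln(1.2158e-2/6.7051e-2)
  = ln(0.0852032) / ln(0.181325)
  = -2.462716 / -1.707464 ≈ 1.442324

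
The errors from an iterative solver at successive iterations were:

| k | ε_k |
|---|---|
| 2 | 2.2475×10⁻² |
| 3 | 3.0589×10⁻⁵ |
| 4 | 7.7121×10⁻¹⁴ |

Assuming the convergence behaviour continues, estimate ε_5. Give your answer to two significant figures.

1.2e-39

First estimate the order: p ≈ ln(ε_4/ε_3) / ln(ε_3/ε_2) = ln(7.7121×10⁻¹⁴/3.0589×10⁻⁵)/ln(3.0589×10⁻⁵/2.2475×10⁻²) = ln(2.5212e-09)/ln(0.00136102) ≈ 3.0000.
Then ε_5 ≈ ε_4·(ε_4/ε_3)^p = 7.7121×10⁻¹⁴·(2.5212e-09)^3.0000 = 7.7121×10⁻¹⁴·1.60259e-26 ≈ 1.236e-39.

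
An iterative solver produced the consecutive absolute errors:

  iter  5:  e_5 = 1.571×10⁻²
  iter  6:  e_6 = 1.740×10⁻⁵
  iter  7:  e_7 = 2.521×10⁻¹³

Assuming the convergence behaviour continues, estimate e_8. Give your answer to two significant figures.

First estimate the order: p ≈ ln(e_7/e_6) / ln(e_6/e_5) = ln(2.521×10⁻¹³/1.740×10⁻⁵)/ln(1.740×10⁻⁵/1.571×10⁻²) = ln(1.44885e-08)/ln(0.00110757) ≈ 2.6522.
Then e_8 ≈ e_7·(e_7/e_6)^p = 2.521×10⁻¹³·(1.44885e-08)^2.6522 = 2.521×10⁻¹³·1.61982e-21 ≈ 4.084e-34.

4.1e-34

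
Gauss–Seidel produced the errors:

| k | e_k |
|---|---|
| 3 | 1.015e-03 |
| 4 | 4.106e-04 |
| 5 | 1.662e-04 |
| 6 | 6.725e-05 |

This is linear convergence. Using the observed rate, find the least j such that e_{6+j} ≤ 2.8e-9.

Rate ρ ≈ e_6/e_5 = 6.725e-05/1.662e-04 = 0.4046.
After j more steps, e_{6+j} ≈ 6.725e-05·ρ^j; need ρ^j ≤ 2.8e-9/6.725e-05 = 4.16357e-05.
j ≥ ln(4.16357e-05)/ln(0.4046) = -10.0866/-0.90486 = 11.147.
So 12 more iterations are needed.

12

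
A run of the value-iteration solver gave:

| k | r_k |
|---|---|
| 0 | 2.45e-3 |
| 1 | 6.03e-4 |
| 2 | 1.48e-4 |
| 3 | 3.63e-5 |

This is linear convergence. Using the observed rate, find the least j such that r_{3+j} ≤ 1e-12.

13

Rate ρ ≈ r_3/r_2 = 3.63e-5/1.48e-4 = 0.2453.
After j more steps, r_{3+j} ≈ 3.63e-5·ρ^j; need ρ^j ≤ 1e-12/3.63e-5 = 2.75482e-08.
j ≥ ln(2.75482e-08)/ln(0.2453) = -17.4073/-1.40527 = 12.387.
So 13 more iterations are needed.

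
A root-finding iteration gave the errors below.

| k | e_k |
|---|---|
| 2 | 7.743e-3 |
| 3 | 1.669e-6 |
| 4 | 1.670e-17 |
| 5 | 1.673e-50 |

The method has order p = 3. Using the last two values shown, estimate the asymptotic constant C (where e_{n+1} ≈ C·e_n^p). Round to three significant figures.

C ≈ e_5 / e_4^3
  = 1.673e-50 / (1.670e-17)^3
  = 1.673e-50 / 4.65746e-51 ≈ 3.5921

3.59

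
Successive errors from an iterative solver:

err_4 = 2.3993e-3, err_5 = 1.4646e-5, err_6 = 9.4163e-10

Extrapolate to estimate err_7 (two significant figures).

1.1e-17

First estimate the order: p ≈ ln(err_6/err_5) / ln(err_5/err_4) = ln(9.4163e-10/1.4646e-5)/ln(1.4646e-5/2.3993e-3) = ln(6.42926e-05)/ln(0.00610428) ≈ 1.8930.
Then err_7 ≈ err_6·(err_6/err_5)^p = 9.4163e-10·(6.42926e-05)^1.8930 = 9.4163e-10·1.16104e-08 ≈ 1.093e-17.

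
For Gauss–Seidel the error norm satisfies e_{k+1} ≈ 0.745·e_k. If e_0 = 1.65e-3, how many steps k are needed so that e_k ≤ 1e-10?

After k steps, e_k ≈ 1.65e-3·0.745^k.
Need 0.745^k ≤ 1e-10/1.65e-3 = 6.06061e-08.
k ≥ ln(6.06061e-08)/ln(0.745) = -16.6189/-0.29437 = 56.456.
Smallest integer k = 57.

57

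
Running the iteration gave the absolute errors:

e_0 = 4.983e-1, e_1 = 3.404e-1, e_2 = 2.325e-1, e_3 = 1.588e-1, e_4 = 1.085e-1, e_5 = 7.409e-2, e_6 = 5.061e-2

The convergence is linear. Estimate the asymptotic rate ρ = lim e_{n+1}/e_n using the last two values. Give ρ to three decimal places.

ρ ≈ e_6/e_5 = 5.061e-2/7.409e-2 = 0.68309

0.683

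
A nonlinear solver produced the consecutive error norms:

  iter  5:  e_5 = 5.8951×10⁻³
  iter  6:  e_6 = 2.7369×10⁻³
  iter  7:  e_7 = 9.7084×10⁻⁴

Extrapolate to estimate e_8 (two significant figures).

First estimate the order: p ≈ ln(e_7/e_6) / ln(e_6/e_5) = ln(9.7084×10⁻⁴/2.7369×10⁻³)/ln(2.7369×10⁻³/5.8951×10⁻³) = ln(0.354722)/ln(0.464267) ≈ 1.3507.
Then e_8 ≈ e_7·(e_7/e_6)^p = 9.7084×10⁻⁴·(0.354722)^1.3507 = 9.7084×10⁻⁴·0.246623 ≈ 0.0002394.

2.4e-4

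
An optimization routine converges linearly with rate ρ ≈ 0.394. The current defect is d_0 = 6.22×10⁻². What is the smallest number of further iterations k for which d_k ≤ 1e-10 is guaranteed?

After k steps, d_k ≈ 6.22×10⁻²·0.394^k.
Need 0.394^k ≤ 1e-10/6.22×10⁻² = 1.60772e-09.
k ≥ ln(1.60772e-09)/ln(0.394) = -20.2484/-0.93140 = 21.740.
Smallest integer k = 22.

22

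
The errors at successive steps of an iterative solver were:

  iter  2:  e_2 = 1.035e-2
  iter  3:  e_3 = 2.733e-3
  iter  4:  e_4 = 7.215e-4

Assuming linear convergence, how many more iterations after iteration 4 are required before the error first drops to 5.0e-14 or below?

Rate ρ ≈ e_4/e_3 = 7.215e-4/2.733e-3 = 0.2640.
After j more steps, e_{4+j} ≈ 7.215e-4·ρ^j; need ρ^j ≤ 5.0e-14/7.215e-4 = 6.93001e-11.
j ≥ ln(6.93001e-11)/ln(0.2640) = -23.3926/-1.33181 = 17.565.
So 18 more iterations are needed.

18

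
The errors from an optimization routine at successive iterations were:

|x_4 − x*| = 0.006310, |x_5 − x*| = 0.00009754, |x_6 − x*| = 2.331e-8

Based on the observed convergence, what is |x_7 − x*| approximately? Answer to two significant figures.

First estimate the order: p ≈ ln(|x_6 − x*|/|x_5 − x*|) / ln(|x_5 − x*|/|x_4 − x*|) = ln(2.331e-8/0.00009754)/ln(0.00009754/0.006310) = ln(0.000238979)/ln(0.015458) ≈ 2.0000.
Then |x_7 − x*| ≈ |x_6 − x*|·(|x_6 − x*|/|x_5 − x*|)^p = 2.331e-8·(0.000238979)^2.0000 = 2.331e-8·5.7111e-08 ≈ 1.331e-15.

1.3e-15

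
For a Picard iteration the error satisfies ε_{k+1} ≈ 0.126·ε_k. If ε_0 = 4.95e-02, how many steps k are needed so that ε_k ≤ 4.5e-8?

After k steps, ε_k ≈ 4.95e-02·0.126^k.
Need 0.126^k ≤ 4.5e-8/4.95e-02 = 9.09091e-07.
k ≥ ln(9.09091e-07)/ln(0.126) = -13.9108/-2.07147 = 6.715.
Smallest integer k = 7.

7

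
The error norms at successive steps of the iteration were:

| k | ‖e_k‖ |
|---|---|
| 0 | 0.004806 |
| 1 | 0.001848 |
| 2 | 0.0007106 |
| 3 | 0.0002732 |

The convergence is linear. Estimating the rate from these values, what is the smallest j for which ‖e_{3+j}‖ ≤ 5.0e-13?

22

Rate ρ ≈ ‖e_3‖/‖e_2‖ = 0.0002732/0.0007106 = 0.3845.
After j more steps, ‖e_{3+j}‖ ≈ 0.0002732·ρ^j; need ρ^j ≤ 5.0e-13/0.0002732 = 1.83016e-09.
j ≥ ln(1.83016e-09)/ln(0.3845) = -20.1189/-0.95581 = 21.049.
So 22 more iterations are needed.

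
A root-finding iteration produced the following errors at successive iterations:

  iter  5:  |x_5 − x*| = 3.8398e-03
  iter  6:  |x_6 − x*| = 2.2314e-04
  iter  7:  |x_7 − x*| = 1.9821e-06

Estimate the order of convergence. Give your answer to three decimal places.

p ≈ ln(|x_7 − x*|/|x_6 − x*|) / ln(|x_6 − x*|/|x_5 − x*|)
  = ln(1.9821e-06/2.2314e-04) / ln(2.2314e-04/3.8398e-03)
  = ln(0.00888276) / ln(0.0581124)
  = -4.723643 / -2.845376 ≈ 1.660112

1.660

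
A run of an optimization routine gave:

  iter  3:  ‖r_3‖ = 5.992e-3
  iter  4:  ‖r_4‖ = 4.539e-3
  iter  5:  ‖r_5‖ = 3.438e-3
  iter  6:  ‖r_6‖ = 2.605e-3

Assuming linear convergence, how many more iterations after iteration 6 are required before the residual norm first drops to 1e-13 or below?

Rate ρ ≈ ‖r_6‖/‖r_5‖ = 2.605e-3/3.438e-3 = 0.7577.
After j more steps, ‖r_{6+j}‖ ≈ 2.605e-3·ρ^j; need ρ^j ≤ 1e-13/2.605e-3 = 3.83877e-11.
j ≥ ln(3.83877e-11)/ln(0.7577) = -23.9833/-0.27747 = 86.436.
So 87 more iterations are needed.

87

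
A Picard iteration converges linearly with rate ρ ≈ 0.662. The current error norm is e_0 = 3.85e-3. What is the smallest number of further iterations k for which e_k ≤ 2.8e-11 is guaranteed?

46

After k steps, e_k ≈ 3.85e-3·0.662^k.
Need 0.662^k ≤ 2.8e-11/3.85e-3 = 7.27273e-09.
k ≥ ln(7.27273e-09)/ln(0.662) = -18.7391/-0.41249 = 45.429.
Smallest integer k = 46.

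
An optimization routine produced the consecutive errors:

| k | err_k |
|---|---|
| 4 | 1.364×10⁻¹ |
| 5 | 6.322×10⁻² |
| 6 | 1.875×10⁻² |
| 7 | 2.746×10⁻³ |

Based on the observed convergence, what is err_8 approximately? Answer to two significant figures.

First estimate the order: p ≈ ln(err_7/err_6) / ln(err_6/err_5) = ln(2.746×10⁻³/1.875×10⁻²)/ln(1.875×10⁻²/6.322×10⁻²) = ln(0.146453)/ln(0.296583) ≈ 1.5806.
Then err_8 ≈ err_7·(err_7/err_6)^p = 2.746×10⁻³·(0.146453)^1.5806 = 2.746×10⁻³·0.0480068 ≈ 0.0001318.

1.3e-4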